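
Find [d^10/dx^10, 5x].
50\frac{d^{9}}{dx^{9}}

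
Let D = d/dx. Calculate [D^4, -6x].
-24D^{3}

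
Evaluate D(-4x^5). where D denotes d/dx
- 20 x^{4}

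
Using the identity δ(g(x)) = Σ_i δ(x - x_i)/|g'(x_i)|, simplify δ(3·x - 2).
\frac{\delta(x - 2/3)}{3}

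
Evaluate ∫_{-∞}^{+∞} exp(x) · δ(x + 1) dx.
e^{-1}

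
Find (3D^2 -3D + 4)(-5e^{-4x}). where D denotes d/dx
- 320 e^{- 4 x}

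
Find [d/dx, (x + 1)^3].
3 \left(x + 1\right)^{2}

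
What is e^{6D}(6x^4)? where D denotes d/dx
6 x^{4} + 144 x^{3} + 1296 x^{2} + 5184 x + 7776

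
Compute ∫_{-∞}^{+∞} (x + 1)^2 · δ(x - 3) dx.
16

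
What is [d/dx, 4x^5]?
20 x^{4}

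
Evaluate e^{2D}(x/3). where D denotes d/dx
\frac{x}{3} + \frac{2}{3}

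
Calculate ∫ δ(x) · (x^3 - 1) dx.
-1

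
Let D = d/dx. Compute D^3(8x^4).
192 x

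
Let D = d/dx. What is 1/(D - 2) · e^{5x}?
\frac{e^{5 x}}{3}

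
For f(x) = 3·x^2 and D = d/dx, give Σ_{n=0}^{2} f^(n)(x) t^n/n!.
3 t^{2} + 6 t x + 3 x^{2}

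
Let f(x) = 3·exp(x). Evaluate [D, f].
3 e^{x}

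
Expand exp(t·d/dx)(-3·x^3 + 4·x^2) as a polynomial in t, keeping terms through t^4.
- 3 t^{3} - t^{2} \left(9 x - 4\right) - t x \left(9 x - 8\right) - 3 x^{3} + 4 x^{2}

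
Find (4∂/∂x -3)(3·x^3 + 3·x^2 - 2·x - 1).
- 9 x^{3} + 27 x^{2} + 30 x - 5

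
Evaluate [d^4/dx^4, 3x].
12\frac{d^{3}}{dx^{3}}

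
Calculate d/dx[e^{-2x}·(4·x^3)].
x^{2} \left(12 - 8 x\right) e^{- 2 x}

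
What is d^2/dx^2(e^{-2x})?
4 e^{- 2 x}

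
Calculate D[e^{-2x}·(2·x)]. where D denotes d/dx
2 \left(1 - 2 x\right) e^{- 2 x}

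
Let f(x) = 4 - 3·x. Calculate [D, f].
-3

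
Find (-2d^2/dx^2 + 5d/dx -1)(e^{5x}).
- 26 e^{5 x}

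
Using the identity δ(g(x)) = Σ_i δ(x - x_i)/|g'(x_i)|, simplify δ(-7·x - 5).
\frac{\delta(x + 5/7)}{7}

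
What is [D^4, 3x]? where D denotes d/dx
12D^{3}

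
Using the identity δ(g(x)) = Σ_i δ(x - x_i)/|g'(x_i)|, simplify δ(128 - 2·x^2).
\frac{\delta(x - 8) + \delta(x + 8)}{32}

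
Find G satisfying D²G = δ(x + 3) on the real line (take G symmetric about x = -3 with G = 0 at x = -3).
\frac{|x + 3|}{2}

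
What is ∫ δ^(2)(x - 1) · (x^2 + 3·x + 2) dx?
2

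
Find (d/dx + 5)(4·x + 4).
20 x + 24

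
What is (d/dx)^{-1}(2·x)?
x^{2}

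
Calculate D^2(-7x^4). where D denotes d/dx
- 84 x^{2}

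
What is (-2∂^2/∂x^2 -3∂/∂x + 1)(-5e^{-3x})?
40 e^{- 3 x}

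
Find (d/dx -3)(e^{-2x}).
- 5 e^{- 2 x}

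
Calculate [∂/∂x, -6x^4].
- 24 x^{3}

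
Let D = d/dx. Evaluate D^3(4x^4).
96 x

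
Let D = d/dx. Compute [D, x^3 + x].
3 x^{2} + 1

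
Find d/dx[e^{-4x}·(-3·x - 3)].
3 \left(4 x + 3\right) e^{- 4 x}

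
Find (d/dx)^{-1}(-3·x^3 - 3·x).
- \frac{3 x^{4}}{4} - \frac{3 x^{2}}{2}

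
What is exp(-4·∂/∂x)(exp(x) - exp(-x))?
- e^{4 - x} + e^{x - 4}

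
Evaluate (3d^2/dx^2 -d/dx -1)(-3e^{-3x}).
- 87 e^{- 3 x}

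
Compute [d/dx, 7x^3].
21 x^{2}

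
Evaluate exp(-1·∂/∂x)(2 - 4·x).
6 - 4 x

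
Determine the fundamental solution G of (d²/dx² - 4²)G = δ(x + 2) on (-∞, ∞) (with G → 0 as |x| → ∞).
-\frac{e^{-4|x + 2|}}{8}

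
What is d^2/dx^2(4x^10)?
360 x^{8}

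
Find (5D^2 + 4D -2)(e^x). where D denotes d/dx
7 e^{x}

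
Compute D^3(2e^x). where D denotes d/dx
2 e^{x}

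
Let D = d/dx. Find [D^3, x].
3D^{2}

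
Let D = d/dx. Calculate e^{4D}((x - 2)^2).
x^{2} + 4 x + 4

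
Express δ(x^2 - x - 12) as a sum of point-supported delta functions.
\frac{\delta(x - 4) + \delta(x + 3)}{7}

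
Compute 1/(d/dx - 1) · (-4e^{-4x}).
\frac{4 e^{- 4 x}}{5}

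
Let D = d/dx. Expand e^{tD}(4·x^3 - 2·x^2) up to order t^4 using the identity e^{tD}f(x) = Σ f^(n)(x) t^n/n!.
4 t^{3} + 2 t^{2} \left(6 x - 1\right) + 4 t x \left(3 x - 1\right) + 4 x^{3} - 2 x^{2}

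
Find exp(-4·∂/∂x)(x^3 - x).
x^{3} - 12 x^{2} + 47 x - 60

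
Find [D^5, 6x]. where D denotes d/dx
30D^{4}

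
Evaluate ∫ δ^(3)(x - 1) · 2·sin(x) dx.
2 \cos{\left(1 \right)}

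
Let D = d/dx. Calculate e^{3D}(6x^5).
6 x^{5} + 90 x^{4} + 540 x^{3} + 1620 x^{2} + 2430 x + 1458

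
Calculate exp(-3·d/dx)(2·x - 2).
2 x - 8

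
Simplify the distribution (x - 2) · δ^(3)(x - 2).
-3\delta^{(2)}(x - 2)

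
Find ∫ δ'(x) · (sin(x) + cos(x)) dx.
-1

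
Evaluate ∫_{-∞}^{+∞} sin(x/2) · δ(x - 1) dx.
\sin{\left(\frac{1}{2} \right)}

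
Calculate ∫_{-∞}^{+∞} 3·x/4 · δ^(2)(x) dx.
0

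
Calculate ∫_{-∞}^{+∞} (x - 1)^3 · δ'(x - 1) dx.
0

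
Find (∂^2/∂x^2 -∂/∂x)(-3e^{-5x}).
- 90 e^{- 5 x}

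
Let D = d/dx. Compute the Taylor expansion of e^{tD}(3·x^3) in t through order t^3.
3 t^{3} + 9 t^{2} x + 9 t x^{2} + 3 x^{3}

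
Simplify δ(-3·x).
\frac{\delta(x)}{3}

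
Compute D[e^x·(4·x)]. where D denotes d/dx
4 \left(x + 1\right) e^{x}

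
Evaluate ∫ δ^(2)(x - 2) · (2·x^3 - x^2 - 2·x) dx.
22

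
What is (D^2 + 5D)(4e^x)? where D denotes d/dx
24 e^{x}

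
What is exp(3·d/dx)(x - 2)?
x + 1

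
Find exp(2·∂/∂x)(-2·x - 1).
- 2 x - 5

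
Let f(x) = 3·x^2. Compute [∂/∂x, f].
6 x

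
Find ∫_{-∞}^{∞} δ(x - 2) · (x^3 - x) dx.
6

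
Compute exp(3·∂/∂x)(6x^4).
6 x^{4} + 72 x^{3} + 324 x^{2} + 648 x + 486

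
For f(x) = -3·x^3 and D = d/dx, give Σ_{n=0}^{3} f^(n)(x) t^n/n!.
- 3 t^{3} - 9 t^{2} x - 9 t x^{2} - 3 x^{3}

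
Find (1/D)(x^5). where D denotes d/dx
\frac{x^{6}}{6}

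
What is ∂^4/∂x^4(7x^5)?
840 x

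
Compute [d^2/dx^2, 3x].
6\frac{d}{dx}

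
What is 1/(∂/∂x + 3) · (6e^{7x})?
\frac{3 e^{7 x}}{5}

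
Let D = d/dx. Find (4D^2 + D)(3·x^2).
6 x + 24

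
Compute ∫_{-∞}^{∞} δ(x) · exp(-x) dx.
1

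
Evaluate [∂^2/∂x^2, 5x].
10\frac{d}{dx}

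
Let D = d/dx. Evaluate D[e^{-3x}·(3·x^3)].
9 x^{2} \left(1 - x\right) e^{- 3 x}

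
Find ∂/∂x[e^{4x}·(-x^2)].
2 x \left(- 2 x - 1\right) e^{4 x}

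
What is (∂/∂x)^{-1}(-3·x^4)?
- \frac{3 x^{5}}{5}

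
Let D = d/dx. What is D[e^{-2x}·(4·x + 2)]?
- 8 x e^{- 2 x}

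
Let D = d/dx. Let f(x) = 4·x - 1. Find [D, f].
4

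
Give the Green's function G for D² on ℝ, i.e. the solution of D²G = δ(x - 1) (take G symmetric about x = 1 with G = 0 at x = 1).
\frac{|x - 1|}{2}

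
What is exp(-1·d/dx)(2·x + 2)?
2 x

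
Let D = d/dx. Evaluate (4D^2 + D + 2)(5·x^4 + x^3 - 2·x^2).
10 x^{4} + 22 x^{3} + 239 x^{2} + 20 x - 16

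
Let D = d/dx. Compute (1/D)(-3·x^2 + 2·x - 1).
- x^{3} + x^{2} - x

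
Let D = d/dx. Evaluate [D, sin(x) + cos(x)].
- \sin{\left(x \right)} + \cos{\left(x \right)}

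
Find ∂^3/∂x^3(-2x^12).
- 2640 x^{9}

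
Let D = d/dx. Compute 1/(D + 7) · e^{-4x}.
\frac{e^{- 4 x}}{3}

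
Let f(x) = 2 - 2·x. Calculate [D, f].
-2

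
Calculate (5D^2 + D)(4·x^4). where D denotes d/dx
16 x^{2} \left(x + 15\right)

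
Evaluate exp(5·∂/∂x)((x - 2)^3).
x^{3} + 9 x^{2} + 27 x + 27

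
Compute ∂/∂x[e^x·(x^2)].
x \left(x + 2\right) e^{x}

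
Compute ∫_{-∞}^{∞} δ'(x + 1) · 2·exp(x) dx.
- \frac{2}{e}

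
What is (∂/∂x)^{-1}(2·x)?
x^{2}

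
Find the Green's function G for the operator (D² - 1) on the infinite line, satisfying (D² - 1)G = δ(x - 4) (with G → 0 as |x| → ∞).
-\frac{e^{-|x - 4|}}{2}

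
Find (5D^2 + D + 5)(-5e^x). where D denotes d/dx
- 55 e^{x}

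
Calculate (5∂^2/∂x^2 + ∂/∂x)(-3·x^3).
9 x \left(- x - 10\right)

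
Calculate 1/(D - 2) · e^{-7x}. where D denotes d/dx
- \frac{e^{- 7 x}}{9}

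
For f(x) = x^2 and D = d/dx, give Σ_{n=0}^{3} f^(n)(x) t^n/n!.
t^{2} + 2 t x + x^{2}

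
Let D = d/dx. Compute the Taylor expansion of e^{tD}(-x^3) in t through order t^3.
- t^{3} - 3 t^{2} x - 3 t x^{2} - x^{3}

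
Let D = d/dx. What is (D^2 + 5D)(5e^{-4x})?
- 20 e^{- 4 x}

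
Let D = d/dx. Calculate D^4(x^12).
11880 x^{8}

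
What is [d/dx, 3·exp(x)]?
3 e^{x}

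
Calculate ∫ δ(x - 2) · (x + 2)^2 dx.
16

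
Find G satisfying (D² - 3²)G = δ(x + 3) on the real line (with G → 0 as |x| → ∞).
-\frac{e^{-3|x + 3|}}{6}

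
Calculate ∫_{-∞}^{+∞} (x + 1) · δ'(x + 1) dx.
-1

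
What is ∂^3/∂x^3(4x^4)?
96 x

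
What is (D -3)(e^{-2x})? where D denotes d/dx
- 5 e^{- 2 x}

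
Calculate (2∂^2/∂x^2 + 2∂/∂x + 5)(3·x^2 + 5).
15 x^{2} + 12 x + 37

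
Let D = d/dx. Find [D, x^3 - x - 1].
3 x^{2} - 1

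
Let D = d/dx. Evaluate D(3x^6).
18 x^{5}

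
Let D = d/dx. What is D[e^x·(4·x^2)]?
4 x \left(x + 2\right) e^{x}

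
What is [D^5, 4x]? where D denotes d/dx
20D^{4}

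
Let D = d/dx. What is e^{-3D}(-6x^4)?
- 6 x^{4} + 72 x^{3} - 324 x^{2} + 648 x - 486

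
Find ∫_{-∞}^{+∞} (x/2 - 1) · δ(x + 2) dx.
-2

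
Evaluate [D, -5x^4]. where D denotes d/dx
- 20 x^{3}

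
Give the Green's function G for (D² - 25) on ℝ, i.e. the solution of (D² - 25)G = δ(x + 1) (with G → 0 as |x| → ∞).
-\frac{e^{-5|x + 1|}}{10}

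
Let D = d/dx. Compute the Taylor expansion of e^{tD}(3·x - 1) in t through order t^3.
3 t + 3 x - 1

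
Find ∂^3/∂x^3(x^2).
0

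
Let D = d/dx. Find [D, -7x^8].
- 56 x^{7}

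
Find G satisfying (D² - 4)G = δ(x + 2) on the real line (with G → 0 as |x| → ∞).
-\frac{e^{-2|x + 2|}}{4}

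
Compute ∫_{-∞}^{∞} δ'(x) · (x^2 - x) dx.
1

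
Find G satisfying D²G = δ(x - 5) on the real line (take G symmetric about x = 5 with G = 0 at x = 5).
\frac{|x - 5|}{2}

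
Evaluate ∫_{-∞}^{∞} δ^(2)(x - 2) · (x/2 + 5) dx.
0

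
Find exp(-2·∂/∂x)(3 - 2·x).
7 - 2 x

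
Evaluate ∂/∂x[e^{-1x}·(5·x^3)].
5 x^{2} \left(3 - x\right) e^{- x}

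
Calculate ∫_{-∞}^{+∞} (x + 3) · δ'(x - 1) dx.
-1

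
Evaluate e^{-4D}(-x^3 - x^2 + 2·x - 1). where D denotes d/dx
- x^{3} + 11 x^{2} - 38 x + 39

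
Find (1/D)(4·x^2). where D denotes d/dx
\frac{4 x^{3}}{3}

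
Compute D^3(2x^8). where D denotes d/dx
672 x^{5}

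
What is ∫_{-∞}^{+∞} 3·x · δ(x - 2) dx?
6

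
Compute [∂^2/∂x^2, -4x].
-8\frac{d}{dx}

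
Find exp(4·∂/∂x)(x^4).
x^{4} + 16 x^{3} + 96 x^{2} + 256 x + 256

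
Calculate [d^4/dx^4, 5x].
20\frac{d^{3}}{dx^{3}}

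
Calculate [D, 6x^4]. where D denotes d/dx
24 x^{3}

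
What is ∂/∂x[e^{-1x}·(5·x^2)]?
5 x \left(2 - x\right) e^{- x}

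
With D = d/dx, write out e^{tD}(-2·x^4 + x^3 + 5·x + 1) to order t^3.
t^{3} \left(1 - 8 x\right) - 3 t^{2} x \left(4 x - 1\right) + t \left(- 8 x^{3} + 3 x^{2} + 5\right) - 2 x^{4} + x^{3} + 5 x + 1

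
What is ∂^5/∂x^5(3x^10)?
90720 x^{5}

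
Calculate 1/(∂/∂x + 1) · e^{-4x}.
- \frac{e^{- 4 x}}{3}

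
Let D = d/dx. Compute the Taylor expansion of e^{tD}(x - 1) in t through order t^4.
t + x - 1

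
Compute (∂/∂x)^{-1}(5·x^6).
\frac{5 x^{7}}{7}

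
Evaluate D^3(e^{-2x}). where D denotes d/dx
- 8 e^{- 2 x}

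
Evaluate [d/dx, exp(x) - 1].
e^{x}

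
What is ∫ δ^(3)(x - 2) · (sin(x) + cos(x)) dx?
- \sin{\left(2 \right)} + \cos{\left(2 \right)}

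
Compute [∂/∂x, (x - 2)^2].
2 x - 4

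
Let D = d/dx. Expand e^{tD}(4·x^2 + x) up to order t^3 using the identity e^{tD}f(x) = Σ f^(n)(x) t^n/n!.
4 t^{2} + t \left(8 x + 1\right) + 4 x^{2} + x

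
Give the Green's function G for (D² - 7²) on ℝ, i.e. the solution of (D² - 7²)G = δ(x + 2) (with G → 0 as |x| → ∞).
-\frac{e^{-7|x + 2|}}{14}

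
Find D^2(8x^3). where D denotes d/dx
48 x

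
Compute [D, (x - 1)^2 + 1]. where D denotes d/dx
2 x - 2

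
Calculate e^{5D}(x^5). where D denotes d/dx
x^{5} + 25 x^{4} + 250 x^{3} + 1250 x^{2} + 3125 x + 3125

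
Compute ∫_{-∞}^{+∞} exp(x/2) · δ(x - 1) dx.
e^{\frac{1}{2}}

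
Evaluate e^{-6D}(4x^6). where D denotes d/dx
4 x^{6} - 144 x^{5} + 2160 x^{4} - 17280 x^{3} + 77760 x^{2} - 186624 x + 186624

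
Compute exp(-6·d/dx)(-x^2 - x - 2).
- x^{2} + 11 x - 32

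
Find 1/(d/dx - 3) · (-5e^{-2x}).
e^{- 2 x}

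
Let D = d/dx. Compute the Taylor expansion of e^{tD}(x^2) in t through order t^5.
t^{2} + 2 t x + x^{2}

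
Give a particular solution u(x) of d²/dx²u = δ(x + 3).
\frac{|x + 3|}{2}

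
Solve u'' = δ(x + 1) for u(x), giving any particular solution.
\frac{|x + 1|}{2}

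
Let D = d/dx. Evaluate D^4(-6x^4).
-144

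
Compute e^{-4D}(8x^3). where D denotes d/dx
8 x^{3} - 96 x^{2} + 384 x - 512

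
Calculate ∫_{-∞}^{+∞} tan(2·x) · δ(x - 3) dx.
\tan{\left(6 \right)}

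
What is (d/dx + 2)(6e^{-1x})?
6 e^{- x}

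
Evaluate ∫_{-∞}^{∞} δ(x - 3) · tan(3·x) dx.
\tan{\left(9 \right)}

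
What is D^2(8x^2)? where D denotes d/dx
16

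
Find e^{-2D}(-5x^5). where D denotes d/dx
- 5 x^{5} + 50 x^{4} - 200 x^{3} + 400 x^{2} - 400 x + 160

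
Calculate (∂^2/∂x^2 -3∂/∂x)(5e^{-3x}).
90 e^{- 3 x}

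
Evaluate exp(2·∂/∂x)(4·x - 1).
4 x + 7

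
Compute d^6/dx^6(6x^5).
0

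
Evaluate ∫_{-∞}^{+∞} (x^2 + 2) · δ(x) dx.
2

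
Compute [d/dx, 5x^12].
60 x^{11}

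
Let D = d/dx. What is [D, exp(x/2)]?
\frac{e^{\frac{x}{2}}}{2}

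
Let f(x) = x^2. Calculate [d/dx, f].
2 x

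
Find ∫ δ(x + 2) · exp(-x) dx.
e^{2}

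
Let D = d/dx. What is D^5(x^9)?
15120 x^{4}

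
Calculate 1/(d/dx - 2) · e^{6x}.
\frac{e^{6 x}}{4}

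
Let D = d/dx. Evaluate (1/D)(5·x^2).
\frac{5 x^{3}}{3}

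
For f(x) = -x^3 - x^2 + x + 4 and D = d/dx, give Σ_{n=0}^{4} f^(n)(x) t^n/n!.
- t^{3} - t^{2} \left(3 x + 1\right) - t \left(3 x^{2} + 2 x - 1\right) - x^{3} - x^{2} + x + 4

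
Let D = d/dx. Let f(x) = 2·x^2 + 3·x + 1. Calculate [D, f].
4 x + 3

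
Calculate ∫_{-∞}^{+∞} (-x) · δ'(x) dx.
1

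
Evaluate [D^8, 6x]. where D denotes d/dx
48D^{7}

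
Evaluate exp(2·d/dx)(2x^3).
2 x^{3} + 12 x^{2} + 24 x + 16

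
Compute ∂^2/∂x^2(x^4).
12 x^{2}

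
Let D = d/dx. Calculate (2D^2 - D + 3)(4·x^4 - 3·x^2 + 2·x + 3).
12 x^{4} - 16 x^{3} + 87 x^{2} + 12 x - 5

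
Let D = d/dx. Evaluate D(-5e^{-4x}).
20 e^{- 4 x}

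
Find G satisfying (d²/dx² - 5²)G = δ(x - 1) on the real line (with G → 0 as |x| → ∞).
-\frac{e^{-5|x - 1|}}{10}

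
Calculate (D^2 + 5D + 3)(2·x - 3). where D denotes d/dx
6 x + 1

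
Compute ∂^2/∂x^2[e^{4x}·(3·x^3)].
6 x \left(8 x^{2} + 12 x + 3\right) e^{4 x}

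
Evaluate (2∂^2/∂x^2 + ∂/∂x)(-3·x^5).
15 x^{3} \left(- x - 8\right)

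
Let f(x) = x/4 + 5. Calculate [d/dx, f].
\frac{1}{4}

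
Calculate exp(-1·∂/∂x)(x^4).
x^{4} - 4 x^{3} + 6 x^{2} - 4 x + 1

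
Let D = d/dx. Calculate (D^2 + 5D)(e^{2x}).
14 e^{2 x}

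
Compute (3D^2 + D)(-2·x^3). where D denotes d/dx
6 x \left(- x - 6\right)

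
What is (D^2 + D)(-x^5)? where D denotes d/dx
5 x^{3} \left(- x - 4\right)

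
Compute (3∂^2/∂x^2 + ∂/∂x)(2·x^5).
10 x^{3} \left(x + 12\right)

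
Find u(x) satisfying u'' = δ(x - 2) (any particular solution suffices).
\frac{|x - 2|}{2}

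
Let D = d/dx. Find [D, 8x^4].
32 x^{3}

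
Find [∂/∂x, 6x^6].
36 x^{5}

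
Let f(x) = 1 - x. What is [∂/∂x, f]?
-1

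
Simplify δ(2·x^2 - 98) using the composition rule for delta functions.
\frac{\delta(x - 7) + \delta(x + 7)}{28}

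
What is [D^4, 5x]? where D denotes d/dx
20D^{3}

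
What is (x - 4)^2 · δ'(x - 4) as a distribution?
0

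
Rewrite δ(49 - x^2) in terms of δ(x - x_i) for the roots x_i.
\frac{\delta(x - 7) + \delta(x + 7)}{14}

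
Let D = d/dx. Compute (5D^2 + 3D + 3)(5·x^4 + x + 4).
15 x^{4} + 60 x^{3} + 300 x^{2} + 3 x + 15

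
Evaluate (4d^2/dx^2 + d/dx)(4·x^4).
16 x^{2} \left(x + 12\right)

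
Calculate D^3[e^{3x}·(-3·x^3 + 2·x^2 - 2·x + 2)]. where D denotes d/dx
\left(- 81 x^{3} - 189 x^{2} - 108 x + 18\right) e^{3 x}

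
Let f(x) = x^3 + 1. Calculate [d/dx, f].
3 x^{2}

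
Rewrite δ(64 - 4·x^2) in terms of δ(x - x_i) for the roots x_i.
\frac{\delta(x - 4) + \delta(x + 4)}{32}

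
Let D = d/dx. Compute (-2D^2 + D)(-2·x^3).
6 x \left(4 - x\right)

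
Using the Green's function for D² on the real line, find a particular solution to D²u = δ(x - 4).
\frac{|x - 4|}{2}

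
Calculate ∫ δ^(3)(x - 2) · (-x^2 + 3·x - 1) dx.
0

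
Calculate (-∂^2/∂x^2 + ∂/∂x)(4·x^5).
20 x^{3} \left(x - 4\right)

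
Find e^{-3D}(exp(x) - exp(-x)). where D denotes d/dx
- e^{3 - x} + e^{x - 3}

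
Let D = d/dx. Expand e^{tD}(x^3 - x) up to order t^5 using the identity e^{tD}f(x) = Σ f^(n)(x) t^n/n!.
t^{3} + 3 t^{2} x + t \left(3 x^{2} - 1\right) + x^{3} - x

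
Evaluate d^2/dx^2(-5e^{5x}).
- 125 e^{5 x}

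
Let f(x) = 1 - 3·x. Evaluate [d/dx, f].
-3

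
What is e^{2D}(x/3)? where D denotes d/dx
\frac{x}{3} + \frac{2}{3}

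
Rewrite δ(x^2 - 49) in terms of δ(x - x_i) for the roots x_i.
\frac{\delta(x - 7) + \delta(x + 7)}{14}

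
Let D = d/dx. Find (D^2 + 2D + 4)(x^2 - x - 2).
4 x^{2} - 8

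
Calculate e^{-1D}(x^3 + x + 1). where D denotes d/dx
x^{3} - 3 x^{2} + 4 x - 1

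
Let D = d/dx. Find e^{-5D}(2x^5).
2 x^{5} - 50 x^{4} + 500 x^{3} - 2500 x^{2} + 6250 x - 6250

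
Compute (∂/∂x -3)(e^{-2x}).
- 5 e^{- 2 x}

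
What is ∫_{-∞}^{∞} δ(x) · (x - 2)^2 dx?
4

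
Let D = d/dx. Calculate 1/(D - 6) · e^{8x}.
\frac{e^{8 x}}{2}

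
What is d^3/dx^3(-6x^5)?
- 360 x^{2}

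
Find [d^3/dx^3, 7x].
21\frac{d^{2}}{dx^{2}}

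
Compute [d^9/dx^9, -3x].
-27\frac{d^{8}}{dx^{8}}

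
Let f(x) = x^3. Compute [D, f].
3 x^{2}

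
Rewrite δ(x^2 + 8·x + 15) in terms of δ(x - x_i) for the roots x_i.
\frac{\delta(x + 5) + \delta(x + 3)}{2}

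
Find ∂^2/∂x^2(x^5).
20 x^{3}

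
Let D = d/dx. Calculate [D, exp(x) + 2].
e^{x}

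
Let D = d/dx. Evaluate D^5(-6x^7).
- 15120 x^{2}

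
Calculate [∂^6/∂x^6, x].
6\frac{d^{5}}{dx^{5}}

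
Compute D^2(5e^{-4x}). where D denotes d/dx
80 e^{- 4 x}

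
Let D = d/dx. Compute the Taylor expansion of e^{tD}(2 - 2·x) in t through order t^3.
- 2 t - 2 x + 2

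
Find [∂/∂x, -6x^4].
- 24 x^{3}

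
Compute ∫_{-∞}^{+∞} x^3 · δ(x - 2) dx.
8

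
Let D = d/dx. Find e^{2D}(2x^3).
2 x^{3} + 12 x^{2} + 24 x + 16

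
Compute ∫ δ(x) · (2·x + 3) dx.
3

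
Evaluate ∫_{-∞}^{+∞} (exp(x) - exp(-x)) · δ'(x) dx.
-2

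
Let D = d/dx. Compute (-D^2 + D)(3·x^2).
6 x - 6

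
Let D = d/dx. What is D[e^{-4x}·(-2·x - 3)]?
2 \left(4 x + 5\right) e^{- 4 x}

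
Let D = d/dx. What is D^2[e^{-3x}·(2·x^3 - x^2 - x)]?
\left(18 x^{3} - 45 x^{2} + 15 x + 4\right) e^{- 3 x}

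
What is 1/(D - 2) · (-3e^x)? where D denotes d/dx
3 e^{x}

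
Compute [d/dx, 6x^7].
42 x^{6}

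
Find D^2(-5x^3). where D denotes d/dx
- 30 x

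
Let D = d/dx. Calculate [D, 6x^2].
12 x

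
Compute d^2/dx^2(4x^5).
80 x^{3}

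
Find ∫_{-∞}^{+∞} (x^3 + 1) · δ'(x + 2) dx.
-12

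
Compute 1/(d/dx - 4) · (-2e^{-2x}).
\frac{e^{- 2 x}}{3}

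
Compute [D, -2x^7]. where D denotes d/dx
- 14 x^{6}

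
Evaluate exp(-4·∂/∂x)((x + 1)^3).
x^{3} - 9 x^{2} + 27 x - 27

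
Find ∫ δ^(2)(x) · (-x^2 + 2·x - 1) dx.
-2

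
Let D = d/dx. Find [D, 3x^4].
12 x^{3}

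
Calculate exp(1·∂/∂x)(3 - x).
2 - x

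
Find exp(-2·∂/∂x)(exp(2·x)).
e^{2 x - 4}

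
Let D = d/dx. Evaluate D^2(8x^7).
336 x^{5}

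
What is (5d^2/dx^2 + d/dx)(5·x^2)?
10 x + 50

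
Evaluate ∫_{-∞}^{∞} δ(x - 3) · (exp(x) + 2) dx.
2 + e^{3}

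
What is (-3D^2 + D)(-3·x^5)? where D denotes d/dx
15 x^{3} \left(12 - x\right)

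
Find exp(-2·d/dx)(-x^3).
- x^{3} + 6 x^{2} - 12 x + 8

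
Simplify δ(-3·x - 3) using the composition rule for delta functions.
\frac{\delta(x + 1)}{3}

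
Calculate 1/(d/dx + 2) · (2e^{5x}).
\frac{2 e^{5 x}}{7}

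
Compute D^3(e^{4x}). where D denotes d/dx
64 e^{4 x}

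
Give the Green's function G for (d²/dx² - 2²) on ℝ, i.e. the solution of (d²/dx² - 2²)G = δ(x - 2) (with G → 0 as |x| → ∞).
-\frac{e^{-2|x - 2|}}{4}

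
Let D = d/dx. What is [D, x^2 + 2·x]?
2 x + 2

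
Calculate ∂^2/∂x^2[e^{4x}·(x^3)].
2 x \left(8 x^{2} + 12 x + 3\right) e^{4 x}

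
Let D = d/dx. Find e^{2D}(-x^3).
- x^{3} - 6 x^{2} - 12 x - 8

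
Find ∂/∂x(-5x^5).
- 25 x^{4}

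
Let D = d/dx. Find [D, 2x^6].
12 x^{5}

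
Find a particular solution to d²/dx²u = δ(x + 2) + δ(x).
\frac{|x + 2|}{2} + \frac{|x|}{2}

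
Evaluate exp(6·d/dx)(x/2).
\frac{x}{2} + 3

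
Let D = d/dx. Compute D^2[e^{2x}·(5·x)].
20 \left(x + 1\right) e^{2 x}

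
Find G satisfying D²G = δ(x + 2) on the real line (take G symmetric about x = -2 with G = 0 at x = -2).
\frac{|x + 2|}{2}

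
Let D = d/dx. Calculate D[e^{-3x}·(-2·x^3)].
6 x^{2} \left(x - 1\right) e^{- 3 x}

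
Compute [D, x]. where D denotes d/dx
1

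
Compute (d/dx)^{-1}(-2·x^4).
- \frac{2 x^{5}}{5}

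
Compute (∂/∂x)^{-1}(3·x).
\frac{3 x^{2}}{2}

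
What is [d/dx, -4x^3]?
- 12 x^{2}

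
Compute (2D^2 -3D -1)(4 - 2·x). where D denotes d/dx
2 x + 2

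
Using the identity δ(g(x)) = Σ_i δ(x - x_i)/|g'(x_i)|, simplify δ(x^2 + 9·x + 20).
\frac{\delta(x + 4) + \delta(x + 5)}{1}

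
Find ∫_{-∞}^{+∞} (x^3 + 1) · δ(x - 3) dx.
28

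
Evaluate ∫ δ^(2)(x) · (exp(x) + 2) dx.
1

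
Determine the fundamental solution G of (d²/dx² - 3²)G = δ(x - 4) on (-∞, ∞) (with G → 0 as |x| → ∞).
-\frac{e^{-3|x - 4|}}{6}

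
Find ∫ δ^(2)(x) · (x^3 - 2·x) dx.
0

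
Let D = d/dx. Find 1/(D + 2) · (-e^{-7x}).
\frac{e^{- 7 x}}{5}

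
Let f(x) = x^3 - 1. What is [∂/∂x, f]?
3 x^{2}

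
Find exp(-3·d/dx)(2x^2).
2 x^{2} - 12 x + 18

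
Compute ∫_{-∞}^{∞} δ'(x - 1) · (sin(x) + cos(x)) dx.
- \cos{\left(1 \right)} + \sin{\left(1 \right)}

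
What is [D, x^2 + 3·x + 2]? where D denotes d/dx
2 x + 3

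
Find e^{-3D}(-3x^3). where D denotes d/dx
- 3 x^{3} + 27 x^{2} - 81 x + 81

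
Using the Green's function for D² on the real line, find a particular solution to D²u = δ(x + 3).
\frac{|x + 3|}{2}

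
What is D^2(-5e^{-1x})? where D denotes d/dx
- 5 e^{- x}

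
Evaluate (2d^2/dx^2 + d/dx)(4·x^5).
20 x^{3} \left(x + 8\right)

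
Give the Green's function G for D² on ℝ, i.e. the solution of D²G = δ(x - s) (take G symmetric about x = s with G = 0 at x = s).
\frac{|x - s|}{2}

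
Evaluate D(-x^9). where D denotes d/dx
- 9 x^{8}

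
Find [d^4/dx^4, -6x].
-24\frac{d^{3}}{dx^{3}}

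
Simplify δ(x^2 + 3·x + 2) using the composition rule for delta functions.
\frac{\delta(x + 2) + \delta(x + 1)}{1}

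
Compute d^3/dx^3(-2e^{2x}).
- 16 e^{2 x}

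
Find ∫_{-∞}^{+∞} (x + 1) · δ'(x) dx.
-1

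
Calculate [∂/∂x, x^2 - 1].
2 x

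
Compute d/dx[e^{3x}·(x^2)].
x \left(3 x + 2\right) e^{3 x}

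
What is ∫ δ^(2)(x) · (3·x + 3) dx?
0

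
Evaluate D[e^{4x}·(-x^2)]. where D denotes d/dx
2 x \left(- 2 x - 1\right) e^{4 x}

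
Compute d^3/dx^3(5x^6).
600 x^{3}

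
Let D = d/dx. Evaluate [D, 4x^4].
16 x^{3}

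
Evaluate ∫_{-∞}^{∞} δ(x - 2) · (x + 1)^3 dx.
27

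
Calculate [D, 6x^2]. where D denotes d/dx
12 x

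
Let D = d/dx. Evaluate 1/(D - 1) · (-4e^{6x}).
- \frac{4 e^{6 x}}{5}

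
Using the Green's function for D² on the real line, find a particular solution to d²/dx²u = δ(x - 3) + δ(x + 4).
\frac{|x - 3|}{2} + \frac{|x + 4|}{2}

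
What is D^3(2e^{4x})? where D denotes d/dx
128 e^{4 x}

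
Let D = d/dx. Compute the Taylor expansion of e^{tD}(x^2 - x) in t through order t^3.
t^{2} + t \left(2 x - 1\right) + x^{2} - x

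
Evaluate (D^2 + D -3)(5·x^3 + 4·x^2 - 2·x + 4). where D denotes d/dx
- 15 x^{3} + 3 x^{2} + 44 x - 6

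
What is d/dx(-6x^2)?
- 12 x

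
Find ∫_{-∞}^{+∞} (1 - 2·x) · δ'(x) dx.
2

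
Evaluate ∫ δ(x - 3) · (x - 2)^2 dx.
1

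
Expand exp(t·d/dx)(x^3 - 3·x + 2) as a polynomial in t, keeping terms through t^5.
t^{3} + 3 t^{2} x + 3 t \left(x^{2} - 1\right) + x^{3} - 3 x + 2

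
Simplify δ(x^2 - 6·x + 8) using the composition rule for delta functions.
\frac{\delta(x - 2) + \delta(x - 4)}{2}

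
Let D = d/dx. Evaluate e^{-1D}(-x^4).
- x^{4} + 4 x^{3} - 6 x^{2} + 4 x - 1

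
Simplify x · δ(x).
0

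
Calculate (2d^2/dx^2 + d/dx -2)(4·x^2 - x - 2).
- 8 x^{2} + 10 x + 19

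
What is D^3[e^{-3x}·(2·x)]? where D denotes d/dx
54 \left(1 - x\right) e^{- 3 x}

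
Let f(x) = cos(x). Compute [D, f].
- \sin{\left(x \right)}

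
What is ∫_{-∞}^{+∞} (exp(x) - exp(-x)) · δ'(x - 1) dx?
- 2 \cosh{\left(1 \right)}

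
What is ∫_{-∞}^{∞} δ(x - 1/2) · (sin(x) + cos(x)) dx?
\sqrt{2} \sin{\left(\frac{1}{2} + \frac{\pi}{4} \right)}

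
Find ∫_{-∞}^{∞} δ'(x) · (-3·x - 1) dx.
3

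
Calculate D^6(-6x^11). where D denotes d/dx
- 1995840 x^{5}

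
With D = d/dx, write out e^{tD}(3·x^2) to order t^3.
3 t^{2} + 6 t x + 3 x^{2}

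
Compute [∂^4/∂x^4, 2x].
8\frac{d^{3}}{dx^{3}}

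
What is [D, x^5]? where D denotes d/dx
5 x^{4}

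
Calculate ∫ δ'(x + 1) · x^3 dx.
-3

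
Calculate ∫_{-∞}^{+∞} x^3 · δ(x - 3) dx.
27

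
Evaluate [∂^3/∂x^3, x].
3\frac{d^{2}}{dx^{2}}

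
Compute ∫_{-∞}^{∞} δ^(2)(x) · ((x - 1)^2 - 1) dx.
2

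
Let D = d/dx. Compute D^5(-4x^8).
- 26880 x^{3}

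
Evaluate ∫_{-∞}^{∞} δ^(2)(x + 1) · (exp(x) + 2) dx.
e^{-1}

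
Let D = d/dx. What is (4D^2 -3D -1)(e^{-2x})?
21 e^{- 2 x}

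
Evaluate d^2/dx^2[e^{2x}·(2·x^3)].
4 x \left(2 x^{2} + 6 x + 3\right) e^{2 x}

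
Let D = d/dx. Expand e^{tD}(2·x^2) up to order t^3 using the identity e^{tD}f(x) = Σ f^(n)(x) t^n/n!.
2 t^{2} + 4 t x + 2 x^{2}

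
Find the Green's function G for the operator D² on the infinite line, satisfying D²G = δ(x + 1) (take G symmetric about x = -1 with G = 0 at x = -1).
\frac{|x + 1|}{2}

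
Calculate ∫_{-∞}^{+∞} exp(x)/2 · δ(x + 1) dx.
\frac{1}{2 e}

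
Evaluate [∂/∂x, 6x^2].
12 x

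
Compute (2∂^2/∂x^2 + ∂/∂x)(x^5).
5 x^{3} \left(x + 8\right)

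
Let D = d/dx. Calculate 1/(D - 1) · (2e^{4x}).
\frac{2 e^{4 x}}{3}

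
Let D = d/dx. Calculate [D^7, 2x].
14D^{6}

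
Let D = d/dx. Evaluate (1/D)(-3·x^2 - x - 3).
- x^{3} - \frac{x^{2}}{2} - 3 x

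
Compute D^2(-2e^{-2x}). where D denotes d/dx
- 8 e^{- 2 x}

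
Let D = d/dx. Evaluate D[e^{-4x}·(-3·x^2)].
6 x \left(2 x - 1\right) e^{- 4 x}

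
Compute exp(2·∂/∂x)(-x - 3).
- x - 5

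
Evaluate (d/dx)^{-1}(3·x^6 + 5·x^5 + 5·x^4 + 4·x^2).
\frac{3 x^{7}}{7} + \frac{5 x^{6}}{6} + x^{5} + \frac{4 x^{3}}{3}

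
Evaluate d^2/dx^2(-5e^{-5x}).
- 125 e^{- 5 x}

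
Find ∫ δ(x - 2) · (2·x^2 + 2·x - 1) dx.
11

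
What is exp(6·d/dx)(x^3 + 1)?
x^{3} + 18 x^{2} + 108 x + 217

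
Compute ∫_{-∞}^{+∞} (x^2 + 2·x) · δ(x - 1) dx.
3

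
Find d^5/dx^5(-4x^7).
- 10080 x^{2}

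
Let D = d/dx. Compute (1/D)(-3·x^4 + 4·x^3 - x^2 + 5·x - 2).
- \frac{3 x^{5}}{5} + x^{4} - \frac{x^{3}}{3} + \frac{5 x^{2}}{2} - 2 x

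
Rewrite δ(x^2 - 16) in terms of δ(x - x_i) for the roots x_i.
\frac{\delta(x - 4) + \delta(x + 4)}{8}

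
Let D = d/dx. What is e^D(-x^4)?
- x^{4} - 4 x^{3} - 6 x^{2} - 4 x - 1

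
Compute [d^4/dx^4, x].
4\frac{d^{3}}{dx^{3}}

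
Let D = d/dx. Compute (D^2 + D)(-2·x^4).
8 x^{2} \left(- x - 3\right)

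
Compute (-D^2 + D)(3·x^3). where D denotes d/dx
9 x \left(x - 2\right)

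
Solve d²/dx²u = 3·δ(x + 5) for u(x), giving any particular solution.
\frac{3|x + 5|}{2}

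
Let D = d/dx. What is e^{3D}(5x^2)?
5 x^{2} + 30 x + 45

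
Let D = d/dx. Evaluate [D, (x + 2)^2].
2 x + 4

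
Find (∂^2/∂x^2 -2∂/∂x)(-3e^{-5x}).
- 105 e^{- 5 x}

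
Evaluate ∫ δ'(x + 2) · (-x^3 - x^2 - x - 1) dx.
9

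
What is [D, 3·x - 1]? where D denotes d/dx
3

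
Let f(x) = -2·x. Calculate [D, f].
-2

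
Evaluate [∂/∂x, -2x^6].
- 12 x^{5}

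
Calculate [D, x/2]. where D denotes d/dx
\frac{1}{2}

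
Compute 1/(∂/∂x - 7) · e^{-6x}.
- \frac{e^{- 6 x}}{13}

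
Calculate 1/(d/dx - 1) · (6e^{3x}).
3 e^{3 x}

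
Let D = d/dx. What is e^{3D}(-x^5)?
- x^{5} - 15 x^{4} - 90 x^{3} - 270 x^{2} - 405 x - 243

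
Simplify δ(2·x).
\frac{\delta(x)}{2}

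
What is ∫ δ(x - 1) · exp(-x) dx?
e^{-1}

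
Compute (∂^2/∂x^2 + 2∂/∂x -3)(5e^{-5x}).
60 e^{- 5 x}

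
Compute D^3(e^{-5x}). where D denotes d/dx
- 125 e^{- 5 x}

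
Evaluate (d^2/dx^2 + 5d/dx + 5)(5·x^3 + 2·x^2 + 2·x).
25 x^{3} + 85 x^{2} + 60 x + 14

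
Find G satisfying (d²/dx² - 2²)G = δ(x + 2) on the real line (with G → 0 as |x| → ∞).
-\frac{e^{-2|x + 2|}}{4}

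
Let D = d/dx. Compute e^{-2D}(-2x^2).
- 2 x^{2} + 8 x - 8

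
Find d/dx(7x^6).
42 x^{5}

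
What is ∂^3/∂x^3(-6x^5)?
- 360 x^{2}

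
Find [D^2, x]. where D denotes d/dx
2D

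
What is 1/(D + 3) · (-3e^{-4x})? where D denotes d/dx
3 e^{- 4 x}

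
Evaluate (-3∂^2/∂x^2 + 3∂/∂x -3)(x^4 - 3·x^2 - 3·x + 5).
- 3 x^{4} + 12 x^{3} - 27 x^{2} - 9 x - 6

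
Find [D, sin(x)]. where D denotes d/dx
\cos{\left(x \right)}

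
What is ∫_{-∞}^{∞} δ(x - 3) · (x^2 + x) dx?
12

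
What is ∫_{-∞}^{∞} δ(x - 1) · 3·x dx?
3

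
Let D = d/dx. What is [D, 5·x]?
5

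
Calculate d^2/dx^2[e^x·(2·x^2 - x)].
\left(2 x^{2} + 7 x + 2\right) e^{x}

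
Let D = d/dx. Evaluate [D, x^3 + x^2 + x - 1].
3 x^{2} + 2 x + 1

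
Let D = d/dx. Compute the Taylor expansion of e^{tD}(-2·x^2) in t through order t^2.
- 2 t^{2} - 4 t x - 2 x^{2}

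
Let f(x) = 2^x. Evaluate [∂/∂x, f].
2^{x} \log{\left(2 \right)}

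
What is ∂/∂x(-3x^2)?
- 6 x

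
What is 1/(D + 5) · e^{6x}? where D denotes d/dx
\frac{e^{6 x}}{11}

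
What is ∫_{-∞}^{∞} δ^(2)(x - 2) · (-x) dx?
0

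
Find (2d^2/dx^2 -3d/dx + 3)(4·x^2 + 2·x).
12 x^{2} - 18 x + 10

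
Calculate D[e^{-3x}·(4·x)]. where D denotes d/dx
4 \left(1 - 3 x\right) e^{- 3 x}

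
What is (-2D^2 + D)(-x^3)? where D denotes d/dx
3 x \left(4 - x\right)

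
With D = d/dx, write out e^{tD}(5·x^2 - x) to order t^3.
5 t^{2} + t \left(10 x - 1\right) + 5 x^{2} - x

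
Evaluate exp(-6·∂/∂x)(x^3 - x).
x^{3} - 18 x^{2} + 107 x - 210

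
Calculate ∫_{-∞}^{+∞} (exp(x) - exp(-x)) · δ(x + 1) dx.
- 2 \sinh{\left(1 \right)}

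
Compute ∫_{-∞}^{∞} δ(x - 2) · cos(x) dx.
\cos{\left(2 \right)}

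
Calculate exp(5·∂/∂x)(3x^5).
3 x^{5} + 75 x^{4} + 750 x^{3} + 3750 x^{2} + 9375 x + 9375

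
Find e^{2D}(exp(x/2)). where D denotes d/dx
e^{\frac{x}{2} + 1}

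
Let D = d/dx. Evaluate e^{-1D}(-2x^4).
- 2 x^{4} + 8 x^{3} - 12 x^{2} + 8 x - 2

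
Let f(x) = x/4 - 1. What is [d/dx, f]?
\frac{1}{4}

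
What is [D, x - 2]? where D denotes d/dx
1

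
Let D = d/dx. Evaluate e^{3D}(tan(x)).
\tan{\left(x + 3 \right)}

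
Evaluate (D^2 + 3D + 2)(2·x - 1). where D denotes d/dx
4 x + 4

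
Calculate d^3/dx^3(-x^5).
- 60 x^{2}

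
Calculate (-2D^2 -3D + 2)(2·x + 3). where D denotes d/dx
4 x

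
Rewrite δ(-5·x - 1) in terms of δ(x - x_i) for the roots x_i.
\frac{\delta(x + 1/5)}{5}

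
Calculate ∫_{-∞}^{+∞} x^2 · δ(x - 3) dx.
9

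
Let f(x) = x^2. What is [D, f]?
2 x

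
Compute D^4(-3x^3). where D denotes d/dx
0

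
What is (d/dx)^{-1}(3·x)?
\frac{3 x^{2}}{2}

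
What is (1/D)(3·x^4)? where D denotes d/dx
\frac{3 x^{5}}{5}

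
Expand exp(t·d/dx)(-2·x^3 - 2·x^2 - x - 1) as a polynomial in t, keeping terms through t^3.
- 2 t^{3} - 2 t^{2} \left(3 x + 1\right) - t \left(6 x^{2} + 4 x + 1\right) - 2 x^{3} - 2 x^{2} - x - 1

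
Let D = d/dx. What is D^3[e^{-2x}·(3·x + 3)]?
12 \left(1 - 2 x\right) e^{- 2 x}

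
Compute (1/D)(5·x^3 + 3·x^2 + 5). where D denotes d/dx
\frac{5 x^{4}}{4} + x^{3} + 5 x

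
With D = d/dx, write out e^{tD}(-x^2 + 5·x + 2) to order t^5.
- t^{2} - t \left(2 x - 5\right) - x^{2} + 5 x + 2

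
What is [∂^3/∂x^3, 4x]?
12\frac{d^{2}}{dx^{2}}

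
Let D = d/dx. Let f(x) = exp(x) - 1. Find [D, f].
e^{x}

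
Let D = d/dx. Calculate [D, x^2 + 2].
2 x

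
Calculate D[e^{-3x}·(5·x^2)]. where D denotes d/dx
5 x \left(2 - 3 x\right) e^{- 3 x}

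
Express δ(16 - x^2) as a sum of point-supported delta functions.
\frac{\delta(x - 4) + \delta(x + 4)}{8}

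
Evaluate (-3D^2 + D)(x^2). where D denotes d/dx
2 x - 6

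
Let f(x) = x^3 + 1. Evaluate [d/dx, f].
3 x^{2}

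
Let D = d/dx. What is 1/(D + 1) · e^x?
\frac{e^{x}}{2}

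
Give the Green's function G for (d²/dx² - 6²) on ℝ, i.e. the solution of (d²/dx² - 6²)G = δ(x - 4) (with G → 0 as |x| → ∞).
-\frac{e^{-6|x - 4|}}{12}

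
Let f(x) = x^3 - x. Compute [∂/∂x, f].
3 x^{2} - 1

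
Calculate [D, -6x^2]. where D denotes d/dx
- 12 x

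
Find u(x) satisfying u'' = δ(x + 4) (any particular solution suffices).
\frac{|x + 4|}{2}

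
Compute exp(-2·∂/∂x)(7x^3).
7 x^{3} - 42 x^{2} + 84 x - 56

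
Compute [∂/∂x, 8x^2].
16 x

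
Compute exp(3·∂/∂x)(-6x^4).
- 6 x^{4} - 72 x^{3} - 324 x^{2} - 648 x - 486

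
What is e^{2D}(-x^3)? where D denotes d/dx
- x^{3} - 6 x^{2} - 12 x - 8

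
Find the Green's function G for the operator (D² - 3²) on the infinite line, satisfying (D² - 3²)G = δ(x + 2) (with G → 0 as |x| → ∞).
-\frac{e^{-3|x + 2|}}{6}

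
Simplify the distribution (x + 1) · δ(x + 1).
0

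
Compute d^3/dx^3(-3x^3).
-18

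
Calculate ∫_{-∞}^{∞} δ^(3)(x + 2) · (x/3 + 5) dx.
0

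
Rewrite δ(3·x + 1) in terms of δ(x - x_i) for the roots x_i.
\frac{\delta(x + 1/3)}{3}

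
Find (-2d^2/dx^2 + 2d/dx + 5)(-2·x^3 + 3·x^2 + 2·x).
- 10 x^{3} + 3 x^{2} + 46 x - 8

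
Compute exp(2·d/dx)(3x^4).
3 x^{4} + 24 x^{3} + 72 x^{2} + 96 x + 48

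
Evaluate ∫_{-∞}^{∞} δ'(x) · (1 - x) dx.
1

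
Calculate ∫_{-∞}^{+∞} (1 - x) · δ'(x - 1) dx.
1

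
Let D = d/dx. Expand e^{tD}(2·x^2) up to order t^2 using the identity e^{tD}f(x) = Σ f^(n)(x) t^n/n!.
2 t^{2} + 4 t x + 2 x^{2}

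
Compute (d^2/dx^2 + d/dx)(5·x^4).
20 x^{2} \left(x + 3\right)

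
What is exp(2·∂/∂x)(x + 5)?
x + 7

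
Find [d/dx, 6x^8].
48 x^{7}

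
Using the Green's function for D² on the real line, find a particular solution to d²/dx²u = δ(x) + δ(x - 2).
\frac{|x|}{2} + \frac{|x - 2|}{2}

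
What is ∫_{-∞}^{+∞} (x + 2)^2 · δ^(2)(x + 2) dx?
2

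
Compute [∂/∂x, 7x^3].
21 x^{2}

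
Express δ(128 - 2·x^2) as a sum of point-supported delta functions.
\frac{\delta(x - 8) + \delta(x + 8)}{32}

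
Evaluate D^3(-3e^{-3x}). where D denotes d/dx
81 e^{- 3 x}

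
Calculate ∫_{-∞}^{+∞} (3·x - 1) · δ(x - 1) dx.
2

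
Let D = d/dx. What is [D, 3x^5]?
15 x^{4}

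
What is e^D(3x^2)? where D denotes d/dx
3 x^{2} + 6 x + 3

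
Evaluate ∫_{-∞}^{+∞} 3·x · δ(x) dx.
0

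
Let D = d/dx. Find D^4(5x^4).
120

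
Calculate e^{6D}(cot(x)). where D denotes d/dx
\cot{\left(x + 6 \right)}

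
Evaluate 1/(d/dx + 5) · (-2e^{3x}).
- \frac{e^{3 x}}{4}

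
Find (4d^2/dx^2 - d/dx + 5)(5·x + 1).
25 x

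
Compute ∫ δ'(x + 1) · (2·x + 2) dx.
-2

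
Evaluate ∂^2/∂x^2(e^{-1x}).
e^{- x}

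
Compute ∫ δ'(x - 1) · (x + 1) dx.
-1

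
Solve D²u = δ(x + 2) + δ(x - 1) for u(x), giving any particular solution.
\frac{|x + 2|}{2} + \frac{|x - 1|}{2}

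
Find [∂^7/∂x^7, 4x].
28\frac{d^{6}}{dx^{6}}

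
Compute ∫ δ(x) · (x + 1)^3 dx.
1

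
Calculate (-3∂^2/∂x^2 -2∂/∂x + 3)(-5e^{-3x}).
90 e^{- 3 x}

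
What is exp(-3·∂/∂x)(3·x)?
3 x - 9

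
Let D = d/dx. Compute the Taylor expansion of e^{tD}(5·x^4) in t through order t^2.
5 x^{2} \left(6 t^{2} + 4 t x + x^{2}\right)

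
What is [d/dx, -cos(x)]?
\sin{\left(x \right)}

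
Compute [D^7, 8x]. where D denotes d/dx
56D^{6}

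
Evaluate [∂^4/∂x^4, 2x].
8\frac{d^{3}}{dx^{3}}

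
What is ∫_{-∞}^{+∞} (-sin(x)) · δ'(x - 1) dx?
\cos{\left(1 \right)}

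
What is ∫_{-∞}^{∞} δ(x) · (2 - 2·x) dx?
2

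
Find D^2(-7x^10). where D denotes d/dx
- 630 x^{8}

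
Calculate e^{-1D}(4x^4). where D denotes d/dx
4 x^{4} - 16 x^{3} + 24 x^{2} - 16 x + 4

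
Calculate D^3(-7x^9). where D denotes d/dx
- 3528 x^{6}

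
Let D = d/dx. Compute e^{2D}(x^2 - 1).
x^{2} + 4 x + 3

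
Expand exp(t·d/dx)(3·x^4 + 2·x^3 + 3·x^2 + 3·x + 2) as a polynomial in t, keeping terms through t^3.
t^{3} \left(12 x + 2\right) + t^{2} \left(18 x^{2} + 6 x + 3\right) + 3 t \left(4 x^{3} + 2 x^{2} + 2 x + 1\right) + 3 x^{4} + 2 x^{3} + 3 x^{2} + 3 x + 2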